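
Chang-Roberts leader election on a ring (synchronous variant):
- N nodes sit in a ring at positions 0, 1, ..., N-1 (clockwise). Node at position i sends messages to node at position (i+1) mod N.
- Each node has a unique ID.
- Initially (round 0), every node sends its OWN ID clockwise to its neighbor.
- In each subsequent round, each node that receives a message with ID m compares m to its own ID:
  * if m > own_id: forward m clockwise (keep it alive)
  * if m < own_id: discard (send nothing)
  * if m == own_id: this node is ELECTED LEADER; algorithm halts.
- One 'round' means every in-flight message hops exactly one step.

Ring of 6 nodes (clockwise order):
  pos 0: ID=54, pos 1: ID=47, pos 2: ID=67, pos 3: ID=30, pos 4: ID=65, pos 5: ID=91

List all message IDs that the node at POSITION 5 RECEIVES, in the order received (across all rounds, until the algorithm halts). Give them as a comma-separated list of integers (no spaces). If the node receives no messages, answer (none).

Round 1: pos1(id47) recv 54: fwd; pos2(id67) recv 47: drop; pos3(id30) recv 67: fwd; pos4(id65) recv 30: drop; pos5(id91) recv 65: drop; pos0(id54) recv 91: fwd
Round 2: pos2(id67) recv 54: drop; pos4(id65) recv 67: fwd; pos1(id47) recv 91: fwd
Round 3: pos5(id91) recv 67: drop; pos2(id67) recv 91: fwd
Round 4: pos3(id30) recv 91: fwd
Round 5: pos4(id65) recv 91: fwd
Round 6: pos5(id91) recv 91: ELECTED

Answer: 65,67,91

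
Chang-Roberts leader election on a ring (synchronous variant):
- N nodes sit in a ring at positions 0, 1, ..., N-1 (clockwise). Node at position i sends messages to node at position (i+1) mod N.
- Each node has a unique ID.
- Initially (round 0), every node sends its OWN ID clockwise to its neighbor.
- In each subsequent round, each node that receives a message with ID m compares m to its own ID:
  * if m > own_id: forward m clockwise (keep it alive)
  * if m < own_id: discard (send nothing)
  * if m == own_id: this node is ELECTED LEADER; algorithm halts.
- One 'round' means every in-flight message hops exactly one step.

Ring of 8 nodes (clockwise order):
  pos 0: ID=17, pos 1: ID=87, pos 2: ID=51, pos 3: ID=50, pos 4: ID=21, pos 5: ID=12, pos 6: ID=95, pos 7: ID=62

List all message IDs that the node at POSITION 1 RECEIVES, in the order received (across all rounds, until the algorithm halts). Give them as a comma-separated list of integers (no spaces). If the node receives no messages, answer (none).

Answer: 17,62,95

Derivation:
Round 1: pos1(id87) recv 17: drop; pos2(id51) recv 87: fwd; pos3(id50) recv 51: fwd; pos4(id21) recv 50: fwd; pos5(id12) recv 21: fwd; pos6(id95) recv 12: drop; pos7(id62) recv 95: fwd; pos0(id17) recv 62: fwd
Round 2: pos3(id50) recv 87: fwd; pos4(id21) recv 51: fwd; pos5(id12) recv 50: fwd; pos6(id95) recv 21: drop; pos0(id17) recv 95: fwd; pos1(id87) recv 62: drop
Round 3: pos4(id21) recv 87: fwd; pos5(id12) recv 51: fwd; pos6(id95) recv 50: drop; pos1(id87) recv 95: fwd
Round 4: pos5(id12) recv 87: fwd; pos6(id95) recv 51: drop; pos2(id51) recv 95: fwd
Round 5: pos6(id95) recv 87: drop; pos3(id50) recv 95: fwd
Round 6: pos4(id21) recv 95: fwd
Round 7: pos5(id12) recv 95: fwd
Round 8: pos6(id95) recv 95: ELECTED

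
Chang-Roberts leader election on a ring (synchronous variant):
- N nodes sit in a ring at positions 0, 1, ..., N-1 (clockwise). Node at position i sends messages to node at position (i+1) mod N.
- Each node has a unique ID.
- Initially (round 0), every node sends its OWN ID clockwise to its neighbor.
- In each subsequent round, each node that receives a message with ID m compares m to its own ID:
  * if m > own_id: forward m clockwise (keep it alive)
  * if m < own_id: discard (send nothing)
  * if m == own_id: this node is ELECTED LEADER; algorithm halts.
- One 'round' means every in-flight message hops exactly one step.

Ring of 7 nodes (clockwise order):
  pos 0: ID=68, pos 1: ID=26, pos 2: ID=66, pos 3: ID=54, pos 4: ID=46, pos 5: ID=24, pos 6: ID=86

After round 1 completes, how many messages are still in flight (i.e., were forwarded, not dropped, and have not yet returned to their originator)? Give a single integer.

Round 1: pos1(id26) recv 68: fwd; pos2(id66) recv 26: drop; pos3(id54) recv 66: fwd; pos4(id46) recv 54: fwd; pos5(id24) recv 46: fwd; pos6(id86) recv 24: drop; pos0(id68) recv 86: fwd
After round 1: 5 messages still in flight

Answer: 5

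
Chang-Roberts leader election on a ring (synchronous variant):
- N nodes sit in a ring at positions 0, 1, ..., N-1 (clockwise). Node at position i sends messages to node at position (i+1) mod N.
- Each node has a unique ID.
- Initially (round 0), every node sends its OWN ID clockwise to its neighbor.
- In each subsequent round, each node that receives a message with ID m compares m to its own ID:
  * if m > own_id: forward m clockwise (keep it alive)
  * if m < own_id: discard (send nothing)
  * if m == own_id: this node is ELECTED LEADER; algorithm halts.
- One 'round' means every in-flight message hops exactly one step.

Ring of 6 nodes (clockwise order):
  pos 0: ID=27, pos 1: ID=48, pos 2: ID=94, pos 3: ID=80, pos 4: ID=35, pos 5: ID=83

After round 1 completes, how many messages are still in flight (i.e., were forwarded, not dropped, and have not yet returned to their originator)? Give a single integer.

Answer: 3

Derivation:
Round 1: pos1(id48) recv 27: drop; pos2(id94) recv 48: drop; pos3(id80) recv 94: fwd; pos4(id35) recv 80: fwd; pos5(id83) recv 35: drop; pos0(id27) recv 83: fwd
After round 1: 3 messages still in flight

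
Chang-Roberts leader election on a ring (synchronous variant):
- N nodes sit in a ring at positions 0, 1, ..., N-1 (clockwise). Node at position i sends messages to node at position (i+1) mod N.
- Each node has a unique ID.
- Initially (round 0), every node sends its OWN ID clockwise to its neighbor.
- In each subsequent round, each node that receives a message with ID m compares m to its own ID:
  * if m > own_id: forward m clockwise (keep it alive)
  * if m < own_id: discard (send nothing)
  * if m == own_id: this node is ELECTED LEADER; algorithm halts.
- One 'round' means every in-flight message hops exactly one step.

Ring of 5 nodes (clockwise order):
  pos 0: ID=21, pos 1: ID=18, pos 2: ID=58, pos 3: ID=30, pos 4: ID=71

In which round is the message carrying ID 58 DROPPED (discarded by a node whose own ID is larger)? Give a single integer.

Answer: 2

Derivation:
Round 1: pos1(id18) recv 21: fwd; pos2(id58) recv 18: drop; pos3(id30) recv 58: fwd; pos4(id71) recv 30: drop; pos0(id21) recv 71: fwd
Round 2: pos2(id58) recv 21: drop; pos4(id71) recv 58: drop; pos1(id18) recv 71: fwd
Round 3: pos2(id58) recv 71: fwd
Round 4: pos3(id30) recv 71: fwd
Round 5: pos4(id71) recv 71: ELECTED
Message ID 58 originates at pos 2; dropped at pos 4 in round 2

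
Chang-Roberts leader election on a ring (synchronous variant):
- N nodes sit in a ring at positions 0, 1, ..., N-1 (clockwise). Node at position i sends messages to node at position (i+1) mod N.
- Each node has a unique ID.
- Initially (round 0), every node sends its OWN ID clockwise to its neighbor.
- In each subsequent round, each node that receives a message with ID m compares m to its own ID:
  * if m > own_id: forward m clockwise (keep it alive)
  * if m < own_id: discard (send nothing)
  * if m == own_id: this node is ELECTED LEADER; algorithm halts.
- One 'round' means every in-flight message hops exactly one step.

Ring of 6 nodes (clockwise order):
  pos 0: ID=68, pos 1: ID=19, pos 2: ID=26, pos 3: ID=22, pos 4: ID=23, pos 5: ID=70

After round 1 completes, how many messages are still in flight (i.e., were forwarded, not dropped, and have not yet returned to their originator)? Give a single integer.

Round 1: pos1(id19) recv 68: fwd; pos2(id26) recv 19: drop; pos3(id22) recv 26: fwd; pos4(id23) recv 22: drop; pos5(id70) recv 23: drop; pos0(id68) recv 70: fwd
After round 1: 3 messages still in flight

Answer: 3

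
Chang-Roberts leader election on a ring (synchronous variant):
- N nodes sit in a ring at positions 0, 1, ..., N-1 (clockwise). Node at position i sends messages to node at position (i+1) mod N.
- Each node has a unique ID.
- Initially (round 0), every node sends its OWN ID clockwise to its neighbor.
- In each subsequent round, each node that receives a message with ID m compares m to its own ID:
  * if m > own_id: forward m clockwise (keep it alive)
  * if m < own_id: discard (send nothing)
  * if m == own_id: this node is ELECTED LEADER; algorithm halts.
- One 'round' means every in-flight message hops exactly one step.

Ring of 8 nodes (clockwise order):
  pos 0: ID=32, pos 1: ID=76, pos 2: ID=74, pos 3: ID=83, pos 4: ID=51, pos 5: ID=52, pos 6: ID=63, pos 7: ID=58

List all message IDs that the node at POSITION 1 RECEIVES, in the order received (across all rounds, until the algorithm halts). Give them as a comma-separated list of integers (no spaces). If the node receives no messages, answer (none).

Round 1: pos1(id76) recv 32: drop; pos2(id74) recv 76: fwd; pos3(id83) recv 74: drop; pos4(id51) recv 83: fwd; pos5(id52) recv 51: drop; pos6(id63) recv 52: drop; pos7(id58) recv 63: fwd; pos0(id32) recv 58: fwd
Round 2: pos3(id83) recv 76: drop; pos5(id52) recv 83: fwd; pos0(id32) recv 63: fwd; pos1(id76) recv 58: drop
Round 3: pos6(id63) recv 83: fwd; pos1(id76) recv 63: drop
Round 4: pos7(id58) recv 83: fwd
Round 5: pos0(id32) recv 83: fwd
Round 6: pos1(id76) recv 83: fwd
Round 7: pos2(id74) recv 83: fwd
Round 8: pos3(id83) recv 83: ELECTED

Answer: 32,58,63,83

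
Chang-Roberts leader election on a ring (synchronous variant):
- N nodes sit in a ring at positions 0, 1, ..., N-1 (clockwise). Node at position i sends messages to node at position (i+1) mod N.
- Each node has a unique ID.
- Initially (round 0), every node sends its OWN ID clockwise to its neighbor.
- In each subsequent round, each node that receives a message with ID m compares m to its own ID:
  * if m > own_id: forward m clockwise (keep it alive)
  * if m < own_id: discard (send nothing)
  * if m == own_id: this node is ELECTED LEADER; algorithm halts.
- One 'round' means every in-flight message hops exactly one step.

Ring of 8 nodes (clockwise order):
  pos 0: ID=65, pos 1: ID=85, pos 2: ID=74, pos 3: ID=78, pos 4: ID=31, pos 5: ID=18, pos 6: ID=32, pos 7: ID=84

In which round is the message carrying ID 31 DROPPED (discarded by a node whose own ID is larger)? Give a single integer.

Answer: 2

Derivation:
Round 1: pos1(id85) recv 65: drop; pos2(id74) recv 85: fwd; pos3(id78) recv 74: drop; pos4(id31) recv 78: fwd; pos5(id18) recv 31: fwd; pos6(id32) recv 18: drop; pos7(id84) recv 32: drop; pos0(id65) recv 84: fwd
Round 2: pos3(id78) recv 85: fwd; pos5(id18) recv 78: fwd; pos6(id32) recv 31: drop; pos1(id85) recv 84: drop
Round 3: pos4(id31) recv 85: fwd; pos6(id32) recv 78: fwd
Round 4: pos5(id18) recv 85: fwd; pos7(id84) recv 78: drop
Round 5: pos6(id32) recv 85: fwd
Round 6: pos7(id84) recv 85: fwd
Round 7: pos0(id65) recv 85: fwd
Round 8: pos1(id85) recv 85: ELECTED
Message ID 31 originates at pos 4; dropped at pos 6 in round 2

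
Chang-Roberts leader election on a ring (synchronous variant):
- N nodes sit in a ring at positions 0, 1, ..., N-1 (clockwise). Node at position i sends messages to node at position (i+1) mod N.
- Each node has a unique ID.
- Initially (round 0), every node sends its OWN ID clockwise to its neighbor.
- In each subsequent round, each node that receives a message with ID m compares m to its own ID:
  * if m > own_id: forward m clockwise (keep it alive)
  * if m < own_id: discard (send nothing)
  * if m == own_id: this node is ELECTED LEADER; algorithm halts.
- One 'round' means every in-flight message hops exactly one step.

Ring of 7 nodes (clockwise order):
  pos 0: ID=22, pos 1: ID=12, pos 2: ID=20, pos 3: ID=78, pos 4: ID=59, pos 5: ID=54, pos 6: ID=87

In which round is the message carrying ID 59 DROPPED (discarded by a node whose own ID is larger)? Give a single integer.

Answer: 2

Derivation:
Round 1: pos1(id12) recv 22: fwd; pos2(id20) recv 12: drop; pos3(id78) recv 20: drop; pos4(id59) recv 78: fwd; pos5(id54) recv 59: fwd; pos6(id87) recv 54: drop; pos0(id22) recv 87: fwd
Round 2: pos2(id20) recv 22: fwd; pos5(id54) recv 78: fwd; pos6(id87) recv 59: drop; pos1(id12) recv 87: fwd
Round 3: pos3(id78) recv 22: drop; pos6(id87) recv 78: drop; pos2(id20) recv 87: fwd
Round 4: pos3(id78) recv 87: fwd
Round 5: pos4(id59) recv 87: fwd
Round 6: pos5(id54) recv 87: fwd
Round 7: pos6(id87) recv 87: ELECTED
Message ID 59 originates at pos 4; dropped at pos 6 in round 2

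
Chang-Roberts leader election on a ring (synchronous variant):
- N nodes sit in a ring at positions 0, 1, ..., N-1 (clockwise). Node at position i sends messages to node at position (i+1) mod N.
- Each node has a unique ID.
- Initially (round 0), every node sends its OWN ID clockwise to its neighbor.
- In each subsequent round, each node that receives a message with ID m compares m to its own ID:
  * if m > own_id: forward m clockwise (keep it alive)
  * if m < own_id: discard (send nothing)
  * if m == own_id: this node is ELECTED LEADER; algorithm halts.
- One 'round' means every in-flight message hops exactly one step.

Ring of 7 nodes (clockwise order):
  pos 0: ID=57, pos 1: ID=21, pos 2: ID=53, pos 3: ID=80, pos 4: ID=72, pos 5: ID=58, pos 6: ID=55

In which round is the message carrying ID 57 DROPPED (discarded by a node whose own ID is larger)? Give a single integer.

Answer: 3

Derivation:
Round 1: pos1(id21) recv 57: fwd; pos2(id53) recv 21: drop; pos3(id80) recv 53: drop; pos4(id72) recv 80: fwd; pos5(id58) recv 72: fwd; pos6(id55) recv 58: fwd; pos0(id57) recv 55: drop
Round 2: pos2(id53) recv 57: fwd; pos5(id58) recv 80: fwd; pos6(id55) recv 72: fwd; pos0(id57) recv 58: fwd
Round 3: pos3(id80) recv 57: drop; pos6(id55) recv 80: fwd; pos0(id57) recv 72: fwd; pos1(id21) recv 58: fwd
Round 4: pos0(id57) recv 80: fwd; pos1(id21) recv 72: fwd; pos2(id53) recv 58: fwd
Round 5: pos1(id21) recv 80: fwd; pos2(id53) recv 72: fwd; pos3(id80) recv 58: drop
Round 6: pos2(id53) recv 80: fwd; pos3(id80) recv 72: drop
Round 7: pos3(id80) recv 80: ELECTED
Message ID 57 originates at pos 0; dropped at pos 3 in round 3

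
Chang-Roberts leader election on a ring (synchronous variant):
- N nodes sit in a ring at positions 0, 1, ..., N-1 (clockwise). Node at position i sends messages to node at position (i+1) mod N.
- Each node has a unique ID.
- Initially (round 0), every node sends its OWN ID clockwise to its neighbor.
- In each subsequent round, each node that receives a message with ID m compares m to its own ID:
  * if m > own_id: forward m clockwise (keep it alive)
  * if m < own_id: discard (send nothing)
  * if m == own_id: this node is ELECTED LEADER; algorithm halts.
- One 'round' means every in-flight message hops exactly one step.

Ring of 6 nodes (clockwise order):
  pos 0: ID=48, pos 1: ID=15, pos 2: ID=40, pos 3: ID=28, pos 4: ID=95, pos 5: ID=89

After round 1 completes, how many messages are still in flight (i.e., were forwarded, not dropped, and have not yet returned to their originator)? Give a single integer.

Answer: 4

Derivation:
Round 1: pos1(id15) recv 48: fwd; pos2(id40) recv 15: drop; pos3(id28) recv 40: fwd; pos4(id95) recv 28: drop; pos5(id89) recv 95: fwd; pos0(id48) recv 89: fwd
After round 1: 4 messages still in flight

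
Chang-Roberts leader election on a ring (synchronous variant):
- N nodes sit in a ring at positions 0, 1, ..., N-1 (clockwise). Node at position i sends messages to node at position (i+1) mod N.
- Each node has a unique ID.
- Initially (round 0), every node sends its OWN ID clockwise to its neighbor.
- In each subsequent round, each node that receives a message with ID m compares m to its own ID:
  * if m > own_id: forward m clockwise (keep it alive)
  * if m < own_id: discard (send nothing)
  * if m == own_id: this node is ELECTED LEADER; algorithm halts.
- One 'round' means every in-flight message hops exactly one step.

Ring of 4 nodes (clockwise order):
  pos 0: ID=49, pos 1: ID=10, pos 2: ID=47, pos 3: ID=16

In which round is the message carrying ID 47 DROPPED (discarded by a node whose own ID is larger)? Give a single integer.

Answer: 2

Derivation:
Round 1: pos1(id10) recv 49: fwd; pos2(id47) recv 10: drop; pos3(id16) recv 47: fwd; pos0(id49) recv 16: drop
Round 2: pos2(id47) recv 49: fwd; pos0(id49) recv 47: drop
Round 3: pos3(id16) recv 49: fwd
Round 4: pos0(id49) recv 49: ELECTED
Message ID 47 originates at pos 2; dropped at pos 0 in round 2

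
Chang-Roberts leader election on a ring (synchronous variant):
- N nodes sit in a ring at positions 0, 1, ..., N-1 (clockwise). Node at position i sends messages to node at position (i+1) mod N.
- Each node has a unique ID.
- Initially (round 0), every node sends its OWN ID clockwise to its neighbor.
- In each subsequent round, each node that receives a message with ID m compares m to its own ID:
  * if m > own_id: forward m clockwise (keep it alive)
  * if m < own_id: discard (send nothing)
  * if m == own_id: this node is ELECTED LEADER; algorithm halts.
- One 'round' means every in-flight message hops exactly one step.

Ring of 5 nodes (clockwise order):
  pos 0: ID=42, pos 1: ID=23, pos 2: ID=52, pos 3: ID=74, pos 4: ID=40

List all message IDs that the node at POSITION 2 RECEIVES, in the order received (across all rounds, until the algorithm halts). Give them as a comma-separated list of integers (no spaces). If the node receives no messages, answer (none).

Answer: 23,42,74

Derivation:
Round 1: pos1(id23) recv 42: fwd; pos2(id52) recv 23: drop; pos3(id74) recv 52: drop; pos4(id40) recv 74: fwd; pos0(id42) recv 40: drop
Round 2: pos2(id52) recv 42: drop; pos0(id42) recv 74: fwd
Round 3: pos1(id23) recv 74: fwd
Round 4: pos2(id52) recv 74: fwd
Round 5: pos3(id74) recv 74: ELECTED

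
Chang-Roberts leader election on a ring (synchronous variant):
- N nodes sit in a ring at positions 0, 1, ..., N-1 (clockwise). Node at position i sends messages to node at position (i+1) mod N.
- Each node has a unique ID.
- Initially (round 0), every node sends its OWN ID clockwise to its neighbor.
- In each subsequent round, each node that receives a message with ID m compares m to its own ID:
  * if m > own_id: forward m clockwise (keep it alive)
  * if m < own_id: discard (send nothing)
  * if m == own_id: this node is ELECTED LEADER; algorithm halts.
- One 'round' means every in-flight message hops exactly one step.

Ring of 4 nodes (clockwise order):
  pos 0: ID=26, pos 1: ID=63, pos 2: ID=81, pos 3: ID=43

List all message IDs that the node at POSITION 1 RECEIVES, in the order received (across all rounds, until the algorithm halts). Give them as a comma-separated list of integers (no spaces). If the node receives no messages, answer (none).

Answer: 26,43,81

Derivation:
Round 1: pos1(id63) recv 26: drop; pos2(id81) recv 63: drop; pos3(id43) recv 81: fwd; pos0(id26) recv 43: fwd
Round 2: pos0(id26) recv 81: fwd; pos1(id63) recv 43: drop
Round 3: pos1(id63) recv 81: fwd
Round 4: pos2(id81) recv 81: ELECTED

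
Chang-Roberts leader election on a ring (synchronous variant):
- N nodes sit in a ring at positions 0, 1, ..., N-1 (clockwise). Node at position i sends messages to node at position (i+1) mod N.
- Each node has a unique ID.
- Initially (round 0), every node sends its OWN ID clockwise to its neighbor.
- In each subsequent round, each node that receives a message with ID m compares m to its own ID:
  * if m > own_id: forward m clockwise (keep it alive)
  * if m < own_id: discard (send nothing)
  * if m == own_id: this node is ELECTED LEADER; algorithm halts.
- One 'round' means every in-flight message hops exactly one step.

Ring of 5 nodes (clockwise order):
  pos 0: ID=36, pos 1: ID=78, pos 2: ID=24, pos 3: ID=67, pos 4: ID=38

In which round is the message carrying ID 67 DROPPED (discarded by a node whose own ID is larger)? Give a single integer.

Round 1: pos1(id78) recv 36: drop; pos2(id24) recv 78: fwd; pos3(id67) recv 24: drop; pos4(id38) recv 67: fwd; pos0(id36) recv 38: fwd
Round 2: pos3(id67) recv 78: fwd; pos0(id36) recv 67: fwd; pos1(id78) recv 38: drop
Round 3: pos4(id38) recv 78: fwd; pos1(id78) recv 67: drop
Round 4: pos0(id36) recv 78: fwd
Round 5: pos1(id78) recv 78: ELECTED
Message ID 67 originates at pos 3; dropped at pos 1 in round 3

Answer: 3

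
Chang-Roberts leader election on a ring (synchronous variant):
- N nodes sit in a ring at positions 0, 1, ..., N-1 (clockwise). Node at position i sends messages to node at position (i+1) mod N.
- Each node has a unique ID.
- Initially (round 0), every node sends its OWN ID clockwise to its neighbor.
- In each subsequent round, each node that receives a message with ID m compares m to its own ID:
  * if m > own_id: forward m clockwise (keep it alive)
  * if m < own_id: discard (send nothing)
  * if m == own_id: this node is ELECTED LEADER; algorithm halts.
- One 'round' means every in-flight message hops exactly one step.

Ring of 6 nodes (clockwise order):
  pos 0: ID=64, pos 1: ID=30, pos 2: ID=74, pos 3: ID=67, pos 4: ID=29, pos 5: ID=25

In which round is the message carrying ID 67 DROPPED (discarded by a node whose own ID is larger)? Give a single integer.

Round 1: pos1(id30) recv 64: fwd; pos2(id74) recv 30: drop; pos3(id67) recv 74: fwd; pos4(id29) recv 67: fwd; pos5(id25) recv 29: fwd; pos0(id64) recv 25: drop
Round 2: pos2(id74) recv 64: drop; pos4(id29) recv 74: fwd; pos5(id25) recv 67: fwd; pos0(id64) recv 29: drop
Round 3: pos5(id25) recv 74: fwd; pos0(id64) recv 67: fwd
Round 4: pos0(id64) recv 74: fwd; pos1(id30) recv 67: fwd
Round 5: pos1(id30) recv 74: fwd; pos2(id74) recv 67: drop
Round 6: pos2(id74) recv 74: ELECTED
Message ID 67 originates at pos 3; dropped at pos 2 in round 5

Answer: 5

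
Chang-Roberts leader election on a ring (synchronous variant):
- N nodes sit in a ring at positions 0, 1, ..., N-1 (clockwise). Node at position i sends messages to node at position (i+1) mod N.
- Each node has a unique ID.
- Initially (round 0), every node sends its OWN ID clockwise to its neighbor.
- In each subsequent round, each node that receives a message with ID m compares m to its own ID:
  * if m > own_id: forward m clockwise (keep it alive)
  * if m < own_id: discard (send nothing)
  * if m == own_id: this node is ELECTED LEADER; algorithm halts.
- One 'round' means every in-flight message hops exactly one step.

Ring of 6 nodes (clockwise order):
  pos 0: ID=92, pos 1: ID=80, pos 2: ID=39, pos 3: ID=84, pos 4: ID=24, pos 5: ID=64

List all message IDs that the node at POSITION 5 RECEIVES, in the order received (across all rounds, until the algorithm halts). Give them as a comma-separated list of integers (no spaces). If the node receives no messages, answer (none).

Round 1: pos1(id80) recv 92: fwd; pos2(id39) recv 80: fwd; pos3(id84) recv 39: drop; pos4(id24) recv 84: fwd; pos5(id64) recv 24: drop; pos0(id92) recv 64: drop
Round 2: pos2(id39) recv 92: fwd; pos3(id84) recv 80: drop; pos5(id64) recv 84: fwd
Round 3: pos3(id84) recv 92: fwd; pos0(id92) recv 84: drop
Round 4: pos4(id24) recv 92: fwd
Round 5: pos5(id64) recv 92: fwd
Round 6: pos0(id92) recv 92: ELECTED

Answer: 24,84,92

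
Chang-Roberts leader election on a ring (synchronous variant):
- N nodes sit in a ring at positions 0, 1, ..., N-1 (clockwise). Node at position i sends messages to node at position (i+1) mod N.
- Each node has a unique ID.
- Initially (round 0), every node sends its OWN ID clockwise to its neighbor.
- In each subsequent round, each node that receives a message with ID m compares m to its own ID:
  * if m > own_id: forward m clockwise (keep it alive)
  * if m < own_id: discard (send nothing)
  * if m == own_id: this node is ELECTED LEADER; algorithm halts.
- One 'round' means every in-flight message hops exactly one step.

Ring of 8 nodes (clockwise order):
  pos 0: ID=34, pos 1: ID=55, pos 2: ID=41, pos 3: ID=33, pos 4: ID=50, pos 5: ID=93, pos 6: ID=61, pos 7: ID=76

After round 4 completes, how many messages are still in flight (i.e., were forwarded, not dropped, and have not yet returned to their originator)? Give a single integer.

Answer: 2

Derivation:
Round 1: pos1(id55) recv 34: drop; pos2(id41) recv 55: fwd; pos3(id33) recv 41: fwd; pos4(id50) recv 33: drop; pos5(id93) recv 50: drop; pos6(id61) recv 93: fwd; pos7(id76) recv 61: drop; pos0(id34) recv 76: fwd
Round 2: pos3(id33) recv 55: fwd; pos4(id50) recv 41: drop; pos7(id76) recv 93: fwd; pos1(id55) recv 76: fwd
Round 3: pos4(id50) recv 55: fwd; pos0(id34) recv 93: fwd; pos2(id41) recv 76: fwd
Round 4: pos5(id93) recv 55: drop; pos1(id55) recv 93: fwd; pos3(id33) recv 76: fwd
After round 4: 2 messages still in flight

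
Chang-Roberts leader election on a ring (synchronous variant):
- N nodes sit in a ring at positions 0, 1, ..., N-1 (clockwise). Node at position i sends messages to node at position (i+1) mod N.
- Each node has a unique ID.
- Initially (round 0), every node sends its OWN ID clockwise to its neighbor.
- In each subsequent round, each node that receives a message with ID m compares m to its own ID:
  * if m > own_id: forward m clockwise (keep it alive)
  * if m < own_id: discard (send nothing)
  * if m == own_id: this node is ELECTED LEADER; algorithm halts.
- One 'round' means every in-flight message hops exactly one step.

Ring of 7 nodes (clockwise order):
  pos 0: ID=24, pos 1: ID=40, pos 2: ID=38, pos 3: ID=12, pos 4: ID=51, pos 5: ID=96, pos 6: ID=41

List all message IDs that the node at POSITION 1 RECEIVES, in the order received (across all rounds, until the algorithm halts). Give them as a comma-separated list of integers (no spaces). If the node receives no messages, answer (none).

Answer: 24,41,96

Derivation:
Round 1: pos1(id40) recv 24: drop; pos2(id38) recv 40: fwd; pos3(id12) recv 38: fwd; pos4(id51) recv 12: drop; pos5(id96) recv 51: drop; pos6(id41) recv 96: fwd; pos0(id24) recv 41: fwd
Round 2: pos3(id12) recv 40: fwd; pos4(id51) recv 38: drop; pos0(id24) recv 96: fwd; pos1(id40) recv 41: fwd
Round 3: pos4(id51) recv 40: drop; pos1(id40) recv 96: fwd; pos2(id38) recv 41: fwd
Round 4: pos2(id38) recv 96: fwd; pos3(id12) recv 41: fwd
Round 5: pos3(id12) recv 96: fwd; pos4(id51) recv 41: drop
Round 6: pos4(id51) recv 96: fwd
Round 7: pos5(id96) recv 96: ELECTED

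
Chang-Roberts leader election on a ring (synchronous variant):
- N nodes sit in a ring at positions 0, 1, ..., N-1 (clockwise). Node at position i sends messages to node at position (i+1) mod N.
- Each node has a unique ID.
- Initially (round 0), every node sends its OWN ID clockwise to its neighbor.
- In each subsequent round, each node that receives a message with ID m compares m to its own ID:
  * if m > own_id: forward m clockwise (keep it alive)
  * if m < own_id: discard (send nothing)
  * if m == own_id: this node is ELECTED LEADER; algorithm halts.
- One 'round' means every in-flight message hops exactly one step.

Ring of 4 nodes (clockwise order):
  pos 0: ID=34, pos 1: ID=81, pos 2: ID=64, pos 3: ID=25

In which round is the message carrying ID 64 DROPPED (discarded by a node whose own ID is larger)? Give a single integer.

Round 1: pos1(id81) recv 34: drop; pos2(id64) recv 81: fwd; pos3(id25) recv 64: fwd; pos0(id34) recv 25: drop
Round 2: pos3(id25) recv 81: fwd; pos0(id34) recv 64: fwd
Round 3: pos0(id34) recv 81: fwd; pos1(id81) recv 64: drop
Round 4: pos1(id81) recv 81: ELECTED
Message ID 64 originates at pos 2; dropped at pos 1 in round 3

Answer: 3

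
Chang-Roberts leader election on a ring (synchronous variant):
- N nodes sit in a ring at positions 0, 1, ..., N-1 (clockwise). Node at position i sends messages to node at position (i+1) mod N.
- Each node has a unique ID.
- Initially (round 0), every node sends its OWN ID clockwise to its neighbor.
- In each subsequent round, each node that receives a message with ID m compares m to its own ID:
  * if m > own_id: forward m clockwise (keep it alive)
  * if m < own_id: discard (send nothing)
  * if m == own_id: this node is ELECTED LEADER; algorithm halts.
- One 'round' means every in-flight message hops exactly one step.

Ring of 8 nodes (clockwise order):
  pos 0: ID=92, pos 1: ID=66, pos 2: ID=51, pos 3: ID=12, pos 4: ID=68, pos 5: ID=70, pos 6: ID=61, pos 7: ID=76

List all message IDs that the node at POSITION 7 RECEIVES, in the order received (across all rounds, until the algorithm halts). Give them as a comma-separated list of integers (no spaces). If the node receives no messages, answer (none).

Round 1: pos1(id66) recv 92: fwd; pos2(id51) recv 66: fwd; pos3(id12) recv 51: fwd; pos4(id68) recv 12: drop; pos5(id70) recv 68: drop; pos6(id61) recv 70: fwd; pos7(id76) recv 61: drop; pos0(id92) recv 76: drop
Round 2: pos2(id51) recv 92: fwd; pos3(id12) recv 66: fwd; pos4(id68) recv 51: drop; pos7(id76) recv 70: drop
Round 3: pos3(id12) recv 92: fwd; pos4(id68) recv 66: drop
Round 4: pos4(id68) recv 92: fwd
Round 5: pos5(id70) recv 92: fwd
Round 6: pos6(id61) recv 92: fwd
Round 7: pos7(id76) recv 92: fwd
Round 8: pos0(id92) recv 92: ELECTED

Answer: 61,70,92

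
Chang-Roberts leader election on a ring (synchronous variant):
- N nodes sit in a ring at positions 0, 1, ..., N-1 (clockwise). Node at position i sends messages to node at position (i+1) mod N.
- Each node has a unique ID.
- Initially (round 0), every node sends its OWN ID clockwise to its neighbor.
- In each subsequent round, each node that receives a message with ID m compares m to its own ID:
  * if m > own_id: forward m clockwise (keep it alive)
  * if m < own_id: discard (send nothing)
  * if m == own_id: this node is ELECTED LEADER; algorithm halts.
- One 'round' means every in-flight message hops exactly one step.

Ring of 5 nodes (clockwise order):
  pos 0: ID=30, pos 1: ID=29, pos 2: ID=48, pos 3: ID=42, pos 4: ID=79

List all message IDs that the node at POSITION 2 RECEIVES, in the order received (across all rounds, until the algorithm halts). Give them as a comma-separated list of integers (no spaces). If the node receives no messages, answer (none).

Round 1: pos1(id29) recv 30: fwd; pos2(id48) recv 29: drop; pos3(id42) recv 48: fwd; pos4(id79) recv 42: drop; pos0(id30) recv 79: fwd
Round 2: pos2(id48) recv 30: drop; pos4(id79) recv 48: drop; pos1(id29) recv 79: fwd
Round 3: pos2(id48) recv 79: fwd
Round 4: pos3(id42) recv 79: fwd
Round 5: pos4(id79) recv 79: ELECTED

Answer: 29,30,79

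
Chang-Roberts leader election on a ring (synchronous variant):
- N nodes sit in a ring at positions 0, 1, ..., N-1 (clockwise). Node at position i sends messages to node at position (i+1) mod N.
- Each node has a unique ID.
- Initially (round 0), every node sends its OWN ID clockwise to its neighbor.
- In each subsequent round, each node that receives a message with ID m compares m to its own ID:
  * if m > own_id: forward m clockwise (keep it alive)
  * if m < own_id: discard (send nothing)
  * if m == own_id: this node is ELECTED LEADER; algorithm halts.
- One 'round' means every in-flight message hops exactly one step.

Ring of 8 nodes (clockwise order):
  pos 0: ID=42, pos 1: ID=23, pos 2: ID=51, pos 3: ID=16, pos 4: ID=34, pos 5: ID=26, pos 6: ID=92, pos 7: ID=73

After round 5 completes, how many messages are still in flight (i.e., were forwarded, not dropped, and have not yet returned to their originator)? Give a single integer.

Answer: 2

Derivation:
Round 1: pos1(id23) recv 42: fwd; pos2(id51) recv 23: drop; pos3(id16) recv 51: fwd; pos4(id34) recv 16: drop; pos5(id26) recv 34: fwd; pos6(id92) recv 26: drop; pos7(id73) recv 92: fwd; pos0(id42) recv 73: fwd
Round 2: pos2(id51) recv 42: drop; pos4(id34) recv 51: fwd; pos6(id92) recv 34: drop; pos0(id42) recv 92: fwd; pos1(id23) recv 73: fwd
Round 3: pos5(id26) recv 51: fwd; pos1(id23) recv 92: fwd; pos2(id51) recv 73: fwd
Round 4: pos6(id92) recv 51: drop; pos2(id51) recv 92: fwd; pos3(id16) recv 73: fwd
Round 5: pos3(id16) recv 92: fwd; pos4(id34) recv 73: fwd
After round 5: 2 messages still in flight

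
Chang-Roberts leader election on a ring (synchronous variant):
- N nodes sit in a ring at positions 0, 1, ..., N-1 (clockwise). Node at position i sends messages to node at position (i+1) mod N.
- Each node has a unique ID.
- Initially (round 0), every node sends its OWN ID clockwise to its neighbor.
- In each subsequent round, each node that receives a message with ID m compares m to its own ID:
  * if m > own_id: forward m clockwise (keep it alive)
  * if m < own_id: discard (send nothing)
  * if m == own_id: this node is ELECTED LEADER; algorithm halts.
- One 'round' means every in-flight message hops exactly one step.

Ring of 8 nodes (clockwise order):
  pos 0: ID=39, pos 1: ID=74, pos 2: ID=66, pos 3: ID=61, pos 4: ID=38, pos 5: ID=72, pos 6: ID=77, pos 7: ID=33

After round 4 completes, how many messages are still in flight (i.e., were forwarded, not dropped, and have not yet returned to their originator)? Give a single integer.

Answer: 2

Derivation:
Round 1: pos1(id74) recv 39: drop; pos2(id66) recv 74: fwd; pos3(id61) recv 66: fwd; pos4(id38) recv 61: fwd; pos5(id72) recv 38: drop; pos6(id77) recv 72: drop; pos7(id33) recv 77: fwd; pos0(id39) recv 33: drop
Round 2: pos3(id61) recv 74: fwd; pos4(id38) recv 66: fwd; pos5(id72) recv 61: drop; pos0(id39) recv 77: fwd
Round 3: pos4(id38) recv 74: fwd; pos5(id72) recv 66: drop; pos1(id74) recv 77: fwd
Round 4: pos5(id72) recv 74: fwd; pos2(id66) recv 77: fwd
After round 4: 2 messages still in flight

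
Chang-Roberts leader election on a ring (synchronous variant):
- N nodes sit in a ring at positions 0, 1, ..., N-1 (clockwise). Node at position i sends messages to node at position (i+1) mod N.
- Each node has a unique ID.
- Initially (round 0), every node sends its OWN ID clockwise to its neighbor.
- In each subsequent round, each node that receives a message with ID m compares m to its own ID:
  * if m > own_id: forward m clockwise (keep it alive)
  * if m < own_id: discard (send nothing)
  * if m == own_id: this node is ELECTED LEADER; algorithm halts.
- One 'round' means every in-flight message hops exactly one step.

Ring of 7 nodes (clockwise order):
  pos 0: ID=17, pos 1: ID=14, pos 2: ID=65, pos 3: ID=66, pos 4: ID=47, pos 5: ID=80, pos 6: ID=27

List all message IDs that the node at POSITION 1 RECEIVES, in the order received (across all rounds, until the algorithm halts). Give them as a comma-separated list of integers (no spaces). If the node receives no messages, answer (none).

Round 1: pos1(id14) recv 17: fwd; pos2(id65) recv 14: drop; pos3(id66) recv 65: drop; pos4(id47) recv 66: fwd; pos5(id80) recv 47: drop; pos6(id27) recv 80: fwd; pos0(id17) recv 27: fwd
Round 2: pos2(id65) recv 17: drop; pos5(id80) recv 66: drop; pos0(id17) recv 80: fwd; pos1(id14) recv 27: fwd
Round 3: pos1(id14) recv 80: fwd; pos2(id65) recv 27: drop
Round 4: pos2(id65) recv 80: fwd
Round 5: pos3(id66) recv 80: fwd
Round 6: pos4(id47) recv 80: fwd
Round 7: pos5(id80) recv 80: ELECTED

Answer: 17,27,80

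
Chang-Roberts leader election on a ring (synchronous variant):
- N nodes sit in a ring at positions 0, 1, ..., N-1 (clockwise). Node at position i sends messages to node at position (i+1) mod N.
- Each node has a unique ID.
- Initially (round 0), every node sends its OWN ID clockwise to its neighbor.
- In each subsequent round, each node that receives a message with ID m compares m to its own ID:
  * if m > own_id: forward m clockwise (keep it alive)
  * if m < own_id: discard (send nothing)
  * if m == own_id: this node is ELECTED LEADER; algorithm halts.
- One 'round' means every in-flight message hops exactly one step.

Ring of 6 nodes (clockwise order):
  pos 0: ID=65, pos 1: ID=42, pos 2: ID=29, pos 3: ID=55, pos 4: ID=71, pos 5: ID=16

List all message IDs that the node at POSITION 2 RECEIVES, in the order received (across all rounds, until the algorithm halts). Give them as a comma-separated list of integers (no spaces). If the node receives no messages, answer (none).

Round 1: pos1(id42) recv 65: fwd; pos2(id29) recv 42: fwd; pos3(id55) recv 29: drop; pos4(id71) recv 55: drop; pos5(id16) recv 71: fwd; pos0(id65) recv 16: drop
Round 2: pos2(id29) recv 65: fwd; pos3(id55) recv 42: drop; pos0(id65) recv 71: fwd
Round 3: pos3(id55) recv 65: fwd; pos1(id42) recv 71: fwd
Round 4: pos4(id71) recv 65: drop; pos2(id29) recv 71: fwd
Round 5: pos3(id55) recv 71: fwd
Round 6: pos4(id71) recv 71: ELECTED

Answer: 42,65,71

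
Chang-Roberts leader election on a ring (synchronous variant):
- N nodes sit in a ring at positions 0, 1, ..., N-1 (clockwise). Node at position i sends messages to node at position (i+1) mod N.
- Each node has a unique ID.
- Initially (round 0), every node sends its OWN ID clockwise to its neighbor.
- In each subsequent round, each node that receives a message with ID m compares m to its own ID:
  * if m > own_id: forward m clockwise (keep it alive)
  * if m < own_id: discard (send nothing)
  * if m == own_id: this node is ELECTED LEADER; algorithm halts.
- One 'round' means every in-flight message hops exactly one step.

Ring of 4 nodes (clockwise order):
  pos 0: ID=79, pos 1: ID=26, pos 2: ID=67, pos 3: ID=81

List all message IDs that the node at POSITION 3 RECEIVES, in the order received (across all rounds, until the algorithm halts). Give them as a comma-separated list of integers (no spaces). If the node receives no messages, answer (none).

Round 1: pos1(id26) recv 79: fwd; pos2(id67) recv 26: drop; pos3(id81) recv 67: drop; pos0(id79) recv 81: fwd
Round 2: pos2(id67) recv 79: fwd; pos1(id26) recv 81: fwd
Round 3: pos3(id81) recv 79: drop; pos2(id67) recv 81: fwd
Round 4: pos3(id81) recv 81: ELECTED

Answer: 67,79,81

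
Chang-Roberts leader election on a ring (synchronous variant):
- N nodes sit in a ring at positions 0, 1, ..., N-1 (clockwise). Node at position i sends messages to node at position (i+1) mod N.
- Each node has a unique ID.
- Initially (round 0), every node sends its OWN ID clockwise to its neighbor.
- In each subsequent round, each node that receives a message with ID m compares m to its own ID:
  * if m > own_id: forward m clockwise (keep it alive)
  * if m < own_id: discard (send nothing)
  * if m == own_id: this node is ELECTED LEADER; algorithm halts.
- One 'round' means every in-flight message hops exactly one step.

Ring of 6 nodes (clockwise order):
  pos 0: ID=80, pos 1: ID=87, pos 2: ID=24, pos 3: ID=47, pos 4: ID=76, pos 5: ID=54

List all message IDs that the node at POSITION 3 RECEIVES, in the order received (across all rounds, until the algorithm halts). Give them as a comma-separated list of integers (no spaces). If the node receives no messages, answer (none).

Answer: 24,87

Derivation:
Round 1: pos1(id87) recv 80: drop; pos2(id24) recv 87: fwd; pos3(id47) recv 24: drop; pos4(id76) recv 47: drop; pos5(id54) recv 76: fwd; pos0(id80) recv 54: drop
Round 2: pos3(id47) recv 87: fwd; pos0(id80) recv 76: drop
Round 3: pos4(id76) recv 87: fwd
Round 4: pos5(id54) recv 87: fwd
Round 5: pos0(id80) recv 87: fwd
Round 6: pos1(id87) recv 87: ELECTED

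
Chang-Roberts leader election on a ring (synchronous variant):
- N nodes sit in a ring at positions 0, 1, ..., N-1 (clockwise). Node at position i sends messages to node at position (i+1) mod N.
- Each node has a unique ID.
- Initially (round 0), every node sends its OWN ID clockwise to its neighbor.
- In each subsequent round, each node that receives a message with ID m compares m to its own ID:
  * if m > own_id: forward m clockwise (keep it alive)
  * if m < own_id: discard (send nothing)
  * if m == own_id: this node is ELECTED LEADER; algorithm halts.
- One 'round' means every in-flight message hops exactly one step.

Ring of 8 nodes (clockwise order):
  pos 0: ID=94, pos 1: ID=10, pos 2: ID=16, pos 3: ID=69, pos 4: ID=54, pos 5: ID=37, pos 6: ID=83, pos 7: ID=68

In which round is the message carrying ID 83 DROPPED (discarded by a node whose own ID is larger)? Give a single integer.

Answer: 2

Derivation:
Round 1: pos1(id10) recv 94: fwd; pos2(id16) recv 10: drop; pos3(id69) recv 16: drop; pos4(id54) recv 69: fwd; pos5(id37) recv 54: fwd; pos6(id83) recv 37: drop; pos7(id68) recv 83: fwd; pos0(id94) recv 68: drop
Round 2: pos2(id16) recv 94: fwd; pos5(id37) recv 69: fwd; pos6(id83) recv 54: drop; pos0(id94) recv 83: drop
Round 3: pos3(id69) recv 94: fwd; pos6(id83) recv 69: drop
Round 4: pos4(id54) recv 94: fwd
Round 5: pos5(id37) recv 94: fwd
Round 6: pos6(id83) recv 94: fwd
Round 7: pos7(id68) recv 94: fwd
Round 8: pos0(id94) recv 94: ELECTED
Message ID 83 originates at pos 6; dropped at pos 0 in round 2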